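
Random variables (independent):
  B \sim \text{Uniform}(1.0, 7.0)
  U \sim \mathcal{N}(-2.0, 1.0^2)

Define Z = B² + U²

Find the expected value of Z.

E[Z] = E[B²] + E[U²]
E[B²] = Var(B) + E[B]² = 3 + 16 = 19
E[U²] = Var(U) + E[U]² = 1 + 4 = 5
E[Z] = 19 + 5 = 24

24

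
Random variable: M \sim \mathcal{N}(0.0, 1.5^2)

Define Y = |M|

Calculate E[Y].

For X ~ N(0, 1.5²), E[|X|] = sigma * sqrt(2/pi)
= 1.5 * sqrt(2/pi) = 1.1968268

1.1968268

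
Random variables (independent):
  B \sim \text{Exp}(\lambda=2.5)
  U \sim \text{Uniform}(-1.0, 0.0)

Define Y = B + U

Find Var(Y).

For independent RVs: Var(aX + bY) = a²Var(X) + b²Var(Y)
Var(B) = 0.16
Var(U) = 0.083333333
Var(Y) = 1²*0.16 + 1²*0.083333333
= 1*0.16 + 1*0.083333333 = 0.24333333

0.24333333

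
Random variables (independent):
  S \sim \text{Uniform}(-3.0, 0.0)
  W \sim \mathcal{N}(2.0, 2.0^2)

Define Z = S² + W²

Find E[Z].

E[Z] = E[S²] + E[W²]
E[S²] = Var(S) + E[S]² = 0.75 + 2.25 = 3
E[W²] = Var(W) + E[W]² = 4 + 4 = 8
E[Z] = 3 + 8 = 11

11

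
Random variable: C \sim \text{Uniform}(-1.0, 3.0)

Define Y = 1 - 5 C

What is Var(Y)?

For Y = aC + b: Var(Y) = a² * Var(C)
Var(C) = (3 + 1)^2/12 = 1.3333333
Var(Y) = (-5)² * 1.3333333 = 25 * 1.3333333 = 33.333333

33.333333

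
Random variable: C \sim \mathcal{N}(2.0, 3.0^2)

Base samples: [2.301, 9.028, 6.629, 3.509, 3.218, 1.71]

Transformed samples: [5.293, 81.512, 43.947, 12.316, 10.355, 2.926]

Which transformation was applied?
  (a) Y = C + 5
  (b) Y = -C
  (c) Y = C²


Checking option (c) Y = C²:
  C = 2.301 -> Y = 5.293 ✓
  C = 9.028 -> Y = 81.512 ✓
  C = 6.629 -> Y = 43.947 ✓
All samples match this transformation.

(c) C²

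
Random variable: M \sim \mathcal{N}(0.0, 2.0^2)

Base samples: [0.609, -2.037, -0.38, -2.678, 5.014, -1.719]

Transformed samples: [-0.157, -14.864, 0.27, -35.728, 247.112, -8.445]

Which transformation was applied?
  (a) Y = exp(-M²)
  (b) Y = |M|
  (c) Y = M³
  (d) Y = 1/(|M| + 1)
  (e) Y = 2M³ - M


Checking option (e) Y = 2M³ - M:
  M = 0.609 -> Y = -0.157 ✓
  M = -2.037 -> Y = -14.864 ✓
  M = -0.38 -> Y = 0.27 ✓
All samples match this transformation.

(e) 2M³ - M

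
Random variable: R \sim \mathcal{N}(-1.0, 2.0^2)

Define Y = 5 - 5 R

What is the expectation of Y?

For Y = -5R + 5:
E[Y] = -5 * E[R] + 5
E[R] = -1.0 = -1
E[Y] = -5 * (-1) + 5 = 10

10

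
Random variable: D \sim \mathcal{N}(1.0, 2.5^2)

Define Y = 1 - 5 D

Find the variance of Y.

For Y = aD + b: Var(Y) = a² * Var(D)
Var(D) = 2.5^2 = 6.25
Var(Y) = (-5)² * 6.25 = 25 * 6.25 = 156.25

156.25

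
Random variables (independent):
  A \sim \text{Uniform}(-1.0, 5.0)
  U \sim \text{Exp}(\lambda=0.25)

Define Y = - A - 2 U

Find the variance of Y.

For independent RVs: Var(aX + bY) = a²Var(X) + b²Var(Y)
Var(A) = 3
Var(U) = 16
Var(Y) = (-1)²*3 + (-2)²*16
= 1*3 + 4*16 = 67

67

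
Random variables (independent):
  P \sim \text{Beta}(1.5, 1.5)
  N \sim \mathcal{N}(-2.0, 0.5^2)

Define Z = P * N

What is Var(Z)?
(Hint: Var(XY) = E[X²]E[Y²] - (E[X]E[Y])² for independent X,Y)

Var(XY) = E[X²]E[Y²] - (E[X]E[Y])²
E[P] = 0.5, Var(P) = 0.0625
E[N] = -2, Var(N) = 0.25
E[P²] = 0.0625 + 0.5² = 0.3125
E[N²] = 0.25 + (-2)² = 4.25
Var(Z) = 0.3125*4.25 - (0.5*(-2))²
= 1.328125 - 1 = 0.328125

0.328125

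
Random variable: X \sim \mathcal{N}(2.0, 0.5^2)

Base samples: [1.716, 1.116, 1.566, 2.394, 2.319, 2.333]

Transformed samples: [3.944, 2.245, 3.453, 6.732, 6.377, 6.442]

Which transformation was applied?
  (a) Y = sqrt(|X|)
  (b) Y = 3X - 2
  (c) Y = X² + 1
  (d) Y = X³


Checking option (c) Y = X² + 1:
  X = 1.716 -> Y = 3.944 ✓
  X = 1.116 -> Y = 2.245 ✓
  X = 1.566 -> Y = 3.453 ✓
All samples match this transformation.

(c) X² + 1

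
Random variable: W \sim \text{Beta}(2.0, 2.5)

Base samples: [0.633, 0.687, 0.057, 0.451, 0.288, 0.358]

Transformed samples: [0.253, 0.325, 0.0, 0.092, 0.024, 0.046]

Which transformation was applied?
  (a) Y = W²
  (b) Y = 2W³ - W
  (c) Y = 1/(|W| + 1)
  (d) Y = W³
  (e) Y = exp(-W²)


Checking option (d) Y = W³:
  W = 0.633 -> Y = 0.253 ✓
  W = 0.687 -> Y = 0.325 ✓
  W = 0.057 -> Y = 0.0 ✓
All samples match this transformation.

(d) W³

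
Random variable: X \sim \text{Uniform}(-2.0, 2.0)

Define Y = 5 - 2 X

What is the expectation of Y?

For Y = -2X + 5:
E[Y] = -2 * E[X] + 5
E[X] = (-2 + 2)/2 = 0
E[Y] = -2 * 0 + 5 = 5

5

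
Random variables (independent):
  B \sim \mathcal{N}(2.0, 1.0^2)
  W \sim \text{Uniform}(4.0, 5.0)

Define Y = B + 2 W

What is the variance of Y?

For independent RVs: Var(aX + bY) = a²Var(X) + b²Var(Y)
Var(B) = 1
Var(W) = 0.083333333
Var(Y) = 1²*1 + 2²*0.083333333
= 1*1 + 4*0.083333333 = 1.3333333

1.3333333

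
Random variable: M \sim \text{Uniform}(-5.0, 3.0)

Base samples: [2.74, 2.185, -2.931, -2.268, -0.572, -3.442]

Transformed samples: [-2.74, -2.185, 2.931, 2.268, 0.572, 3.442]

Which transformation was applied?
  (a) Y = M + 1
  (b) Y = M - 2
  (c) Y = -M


Checking option (c) Y = -M:
  M = 2.74 -> Y = -2.74 ✓
  M = 2.185 -> Y = -2.185 ✓
  M = -2.931 -> Y = 2.931 ✓
All samples match this transformation.

(c) -M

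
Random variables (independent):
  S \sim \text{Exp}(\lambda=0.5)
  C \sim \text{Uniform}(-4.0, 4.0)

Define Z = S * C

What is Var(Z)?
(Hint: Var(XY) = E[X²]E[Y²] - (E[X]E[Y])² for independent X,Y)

Var(XY) = E[X²]E[Y²] - (E[X]E[Y])²
E[S] = 2, Var(S) = 4
E[C] = 0, Var(C) = 5.3333333
E[S²] = 4 + 2² = 8
E[C²] = 5.3333333 + 0² = 5.3333333
Var(Z) = 8*5.3333333 - (2*0)²
= 42.666667 - 0 = 42.666667

42.666667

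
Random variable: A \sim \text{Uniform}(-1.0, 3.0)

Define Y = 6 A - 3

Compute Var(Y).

For Y = aA + b: Var(Y) = a² * Var(A)
Var(A) = (3 + 1)^2/12 = 1.3333333
Var(Y) = 6² * 1.3333333 = 36 * 1.3333333 = 48

48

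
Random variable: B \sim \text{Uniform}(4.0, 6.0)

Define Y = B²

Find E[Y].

Using E[X²] = Var(X) + (E[X])²:
E[B] = 5
Var(B) = (6 - 4)^2/12 = 0.33333333
E[B²] = 0.33333333 + 5² = 0.33333333 + 25 = 25.333333

25.333333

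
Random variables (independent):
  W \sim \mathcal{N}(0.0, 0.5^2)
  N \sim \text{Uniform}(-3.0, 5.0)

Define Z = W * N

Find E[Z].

For independent RVs: E[XY] = E[X]*E[Y]
E[W] = 0
E[N] = 1
E[Z] = 0 * 1 = 0

0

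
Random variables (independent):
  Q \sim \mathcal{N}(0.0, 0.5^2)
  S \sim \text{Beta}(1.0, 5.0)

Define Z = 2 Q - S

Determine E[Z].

E[Z] = 2*E[Q] - 1*E[S]
E[Q] = 0
E[S] = 0.16666667
E[Z] = 2*0 - 1*0.16666667 = -0.16666667

-0.16666667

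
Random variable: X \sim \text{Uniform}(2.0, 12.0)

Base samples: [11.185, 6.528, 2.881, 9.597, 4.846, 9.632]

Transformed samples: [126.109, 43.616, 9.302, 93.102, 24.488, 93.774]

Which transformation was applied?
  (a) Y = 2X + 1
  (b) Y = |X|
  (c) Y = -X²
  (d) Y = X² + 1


Checking option (d) Y = X² + 1:
  X = 11.185 -> Y = 126.109 ✓
  X = 6.528 -> Y = 43.616 ✓
  X = 2.881 -> Y = 9.302 ✓
All samples match this transformation.

(d) X² + 1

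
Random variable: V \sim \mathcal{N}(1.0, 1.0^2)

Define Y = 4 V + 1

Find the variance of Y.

For Y = aV + b: Var(Y) = a² * Var(V)
Var(V) = 1.0^2 = 1
Var(Y) = 4² * 1 = 16 * 1 = 16

16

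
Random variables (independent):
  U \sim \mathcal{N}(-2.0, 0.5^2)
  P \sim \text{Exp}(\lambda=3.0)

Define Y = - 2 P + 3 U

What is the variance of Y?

For independent RVs: Var(aX + bY) = a²Var(X) + b²Var(Y)
Var(U) = 0.25
Var(P) = 0.11111111
Var(Y) = 3²*0.25 + (-2)²*0.11111111
= 9*0.25 + 4*0.11111111 = 2.6944444

2.6944444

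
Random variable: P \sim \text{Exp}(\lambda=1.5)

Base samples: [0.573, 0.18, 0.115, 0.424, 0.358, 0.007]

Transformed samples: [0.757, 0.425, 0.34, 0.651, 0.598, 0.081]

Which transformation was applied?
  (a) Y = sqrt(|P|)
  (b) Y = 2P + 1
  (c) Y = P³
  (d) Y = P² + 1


Checking option (a) Y = sqrt(|P|):
  P = 0.573 -> Y = 0.757 ✓
  P = 0.18 -> Y = 0.425 ✓
  P = 0.115 -> Y = 0.34 ✓
All samples match this transformation.

(a) sqrt(|P|)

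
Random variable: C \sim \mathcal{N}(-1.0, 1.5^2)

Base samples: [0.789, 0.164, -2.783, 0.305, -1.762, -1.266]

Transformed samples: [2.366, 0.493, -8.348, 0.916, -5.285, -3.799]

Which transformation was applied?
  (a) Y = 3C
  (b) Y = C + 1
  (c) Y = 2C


Checking option (a) Y = 3C:
  C = 0.789 -> Y = 2.366 ✓
  C = 0.164 -> Y = 0.493 ✓
  C = -2.783 -> Y = -8.348 ✓
All samples match this transformation.

(a) 3C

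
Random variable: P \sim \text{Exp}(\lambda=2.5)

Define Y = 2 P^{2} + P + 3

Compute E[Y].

E[Y] = 2*E[P²] + 1*E[P] + 3
E[P] = 0.4
E[P²] = Var(P) + (E[P])² = 0.16 + 0.16 = 0.32
E[Y] = 2*0.32 + 1*0.4 + 3 = 4.04

4.04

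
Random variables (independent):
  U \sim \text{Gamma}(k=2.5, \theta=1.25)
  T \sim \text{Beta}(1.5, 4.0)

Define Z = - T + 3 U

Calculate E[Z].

E[Z] = 3*E[U] - 1*E[T]
E[U] = 3.125
E[T] = 0.27272727
E[Z] = 3*3.125 - 1*0.27272727 = 9.1022727

9.1022727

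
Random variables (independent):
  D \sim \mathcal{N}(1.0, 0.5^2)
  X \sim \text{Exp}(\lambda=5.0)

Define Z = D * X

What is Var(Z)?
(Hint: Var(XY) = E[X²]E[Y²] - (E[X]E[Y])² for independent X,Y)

Var(XY) = E[X²]E[Y²] - (E[X]E[Y])²
E[D] = 1, Var(D) = 0.25
E[X] = 0.2, Var(X) = 0.04
E[D²] = 0.25 + 1² = 1.25
E[X²] = 0.04 + 0.2² = 0.08
Var(Z) = 1.25*0.08 - (1*0.2)²
= 0.1 - 0.04 = 0.06

0.06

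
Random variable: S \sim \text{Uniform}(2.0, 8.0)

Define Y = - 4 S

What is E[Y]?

For Y = -4S:
E[Y] = -4 * E[S]
E[S] = (2 + 8)/2 = 5
E[Y] = -4 * 5 = -20

-20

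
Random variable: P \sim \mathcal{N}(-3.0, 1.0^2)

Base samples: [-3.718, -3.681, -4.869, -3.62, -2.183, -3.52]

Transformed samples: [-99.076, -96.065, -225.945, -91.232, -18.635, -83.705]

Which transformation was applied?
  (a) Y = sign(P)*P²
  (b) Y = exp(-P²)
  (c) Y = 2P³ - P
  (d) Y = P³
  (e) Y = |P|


Checking option (c) Y = 2P³ - P:
  P = -3.718 -> Y = -99.076 ✓
  P = -3.681 -> Y = -96.065 ✓
  P = -4.869 -> Y = -225.945 ✓
All samples match this transformation.

(c) 2P³ - P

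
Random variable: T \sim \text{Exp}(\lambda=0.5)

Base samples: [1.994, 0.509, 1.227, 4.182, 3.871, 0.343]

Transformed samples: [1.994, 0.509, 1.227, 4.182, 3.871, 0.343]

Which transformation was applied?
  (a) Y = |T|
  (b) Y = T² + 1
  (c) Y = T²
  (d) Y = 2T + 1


Checking option (a) Y = |T|:
  T = 1.994 -> Y = 1.994 ✓
  T = 0.509 -> Y = 0.509 ✓
  T = 1.227 -> Y = 1.227 ✓
All samples match this transformation.

(a) |T|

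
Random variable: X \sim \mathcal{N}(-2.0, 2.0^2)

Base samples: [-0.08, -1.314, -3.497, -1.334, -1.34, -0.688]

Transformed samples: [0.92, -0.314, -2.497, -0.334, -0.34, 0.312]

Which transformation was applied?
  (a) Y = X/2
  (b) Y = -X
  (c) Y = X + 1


Checking option (c) Y = X + 1:
  X = -0.08 -> Y = 0.92 ✓
  X = -1.314 -> Y = -0.314 ✓
  X = -3.497 -> Y = -2.497 ✓
All samples match this transformation.

(c) X + 1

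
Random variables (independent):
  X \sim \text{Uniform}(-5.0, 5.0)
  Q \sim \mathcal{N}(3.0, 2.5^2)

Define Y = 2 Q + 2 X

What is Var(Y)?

For independent RVs: Var(aX + bY) = a²Var(X) + b²Var(Y)
Var(X) = 8.3333333
Var(Q) = 6.25
Var(Y) = 2²*8.3333333 + 2²*6.25
= 4*8.3333333 + 4*6.25 = 58.333333

58.333333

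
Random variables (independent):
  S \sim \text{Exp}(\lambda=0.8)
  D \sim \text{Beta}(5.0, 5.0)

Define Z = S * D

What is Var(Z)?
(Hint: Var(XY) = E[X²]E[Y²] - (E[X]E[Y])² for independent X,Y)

Var(XY) = E[X²]E[Y²] - (E[X]E[Y])²
E[S] = 1.25, Var(S) = 1.5625
E[D] = 0.5, Var(D) = 0.022727273
E[S²] = 1.5625 + 1.25² = 3.125
E[D²] = 0.022727273 + 0.5² = 0.27272727
Var(Z) = 3.125*0.27272727 - (1.25*0.5)²
= 0.85227273 - 0.390625 = 0.46164773

0.46164773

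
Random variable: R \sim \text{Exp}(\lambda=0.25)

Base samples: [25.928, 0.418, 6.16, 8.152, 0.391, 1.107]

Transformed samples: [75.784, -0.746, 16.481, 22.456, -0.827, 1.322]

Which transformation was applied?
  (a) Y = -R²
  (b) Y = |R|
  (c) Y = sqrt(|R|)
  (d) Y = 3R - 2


Checking option (d) Y = 3R - 2:
  R = 25.928 -> Y = 75.784 ✓
  R = 0.418 -> Y = -0.746 ✓
  R = 6.16 -> Y = 16.481 ✓
All samples match this transformation.

(d) 3R - 2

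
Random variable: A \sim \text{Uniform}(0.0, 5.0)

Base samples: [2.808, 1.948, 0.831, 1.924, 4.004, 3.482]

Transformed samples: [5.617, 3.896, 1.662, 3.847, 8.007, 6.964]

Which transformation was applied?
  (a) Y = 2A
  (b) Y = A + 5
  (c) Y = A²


Checking option (a) Y = 2A:
  A = 2.808 -> Y = 5.617 ✓
  A = 1.948 -> Y = 3.896 ✓
  A = 0.831 -> Y = 1.662 ✓
All samples match this transformation.

(a) 2A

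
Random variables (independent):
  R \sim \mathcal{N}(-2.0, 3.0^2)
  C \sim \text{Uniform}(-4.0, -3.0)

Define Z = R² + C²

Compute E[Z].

E[Z] = E[R²] + E[C²]
E[R²] = Var(R) + E[R]² = 9 + 4 = 13
E[C²] = Var(C) + E[C]² = 0.083333333 + 12.25 = 12.333333
E[Z] = 13 + 12.333333 = 25.333333

25.333333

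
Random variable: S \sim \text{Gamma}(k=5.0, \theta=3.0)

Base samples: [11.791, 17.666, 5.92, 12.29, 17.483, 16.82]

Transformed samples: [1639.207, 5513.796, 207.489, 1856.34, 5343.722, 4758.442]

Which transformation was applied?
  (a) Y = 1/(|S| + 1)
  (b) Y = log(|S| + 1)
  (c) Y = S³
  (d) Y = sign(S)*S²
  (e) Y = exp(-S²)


Checking option (c) Y = S³:
  S = 11.791 -> Y = 1639.207 ✓
  S = 17.666 -> Y = 5513.796 ✓
  S = 5.92 -> Y = 207.489 ✓
All samples match this transformation.

(c) S³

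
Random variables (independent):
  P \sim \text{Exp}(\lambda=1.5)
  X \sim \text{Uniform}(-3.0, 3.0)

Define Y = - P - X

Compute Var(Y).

For independent RVs: Var(aX + bY) = a²Var(X) + b²Var(Y)
Var(P) = 0.44444444
Var(X) = 3
Var(Y) = (-1)²*0.44444444 + (-1)²*3
= 1*0.44444444 + 1*3 = 3.4444444

3.4444444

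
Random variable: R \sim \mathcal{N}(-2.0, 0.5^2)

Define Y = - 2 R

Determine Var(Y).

For Y = aR + b: Var(Y) = a² * Var(R)
Var(R) = 0.5^2 = 0.25
Var(Y) = (-2)² * 0.25 = 4 * 0.25 = 1

1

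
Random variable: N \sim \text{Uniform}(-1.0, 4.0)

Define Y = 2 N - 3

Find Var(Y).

For Y = aN + b: Var(Y) = a² * Var(N)
Var(N) = (4 + 1)^2/12 = 2.0833333
Var(Y) = 2² * 2.0833333 = 4 * 2.0833333 = 8.3333333

8.3333333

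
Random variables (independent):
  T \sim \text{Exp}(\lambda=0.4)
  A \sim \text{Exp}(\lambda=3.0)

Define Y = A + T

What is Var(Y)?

For independent RVs: Var(aX + bY) = a²Var(X) + b²Var(Y)
Var(T) = 6.25
Var(A) = 0.11111111
Var(Y) = 1²*6.25 + 1²*0.11111111
= 1*6.25 + 1*0.11111111 = 6.3611111

6.3611111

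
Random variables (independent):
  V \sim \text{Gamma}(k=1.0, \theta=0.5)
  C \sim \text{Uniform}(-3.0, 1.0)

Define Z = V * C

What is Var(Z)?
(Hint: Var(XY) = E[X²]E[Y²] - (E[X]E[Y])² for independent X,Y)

Var(XY) = E[X²]E[Y²] - (E[X]E[Y])²
E[V] = 0.5, Var(V) = 0.25
E[C] = -1, Var(C) = 1.3333333
E[V²] = 0.25 + 0.5² = 0.5
E[C²] = 1.3333333 + (-1)² = 2.3333333
Var(Z) = 0.5*2.3333333 - (0.5*(-1))²
= 1.1666667 - 0.25 = 0.91666667

0.91666667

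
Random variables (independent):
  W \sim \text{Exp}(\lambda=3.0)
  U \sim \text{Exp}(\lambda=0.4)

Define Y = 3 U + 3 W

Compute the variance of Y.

For independent RVs: Var(aX + bY) = a²Var(X) + b²Var(Y)
Var(W) = 0.11111111
Var(U) = 6.25
Var(Y) = 3²*0.11111111 + 3²*6.25
= 9*0.11111111 + 9*6.25 = 57.25

57.25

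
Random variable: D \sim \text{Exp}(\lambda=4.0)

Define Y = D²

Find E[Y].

E[D²] = Var(D) + (E[D])² = 0.0625 + 0.0625 = 0.125

0.125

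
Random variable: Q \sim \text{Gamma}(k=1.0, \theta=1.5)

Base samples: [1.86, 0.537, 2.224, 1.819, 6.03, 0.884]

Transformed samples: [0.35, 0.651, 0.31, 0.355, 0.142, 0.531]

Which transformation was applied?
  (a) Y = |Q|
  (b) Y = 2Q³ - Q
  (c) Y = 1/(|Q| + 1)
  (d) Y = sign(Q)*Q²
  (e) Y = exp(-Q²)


Checking option (c) Y = 1/(|Q| + 1):
  Q = 1.86 -> Y = 0.35 ✓
  Q = 0.537 -> Y = 0.651 ✓
  Q = 2.224 -> Y = 0.31 ✓
All samples match this transformation.

(c) 1/(|Q| + 1)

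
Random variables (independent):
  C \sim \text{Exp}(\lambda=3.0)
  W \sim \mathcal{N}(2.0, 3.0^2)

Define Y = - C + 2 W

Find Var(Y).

For independent RVs: Var(aX + bY) = a²Var(X) + b²Var(Y)
Var(C) = 0.11111111
Var(W) = 9
Var(Y) = (-1)²*0.11111111 + 2²*9
= 1*0.11111111 + 4*9 = 36.111111

36.111111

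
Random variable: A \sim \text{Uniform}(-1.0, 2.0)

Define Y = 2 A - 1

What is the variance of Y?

For Y = aA + b: Var(Y) = a² * Var(A)
Var(A) = (2 + 1)^2/12 = 0.75
Var(Y) = 2² * 0.75 = 4 * 0.75 = 3

3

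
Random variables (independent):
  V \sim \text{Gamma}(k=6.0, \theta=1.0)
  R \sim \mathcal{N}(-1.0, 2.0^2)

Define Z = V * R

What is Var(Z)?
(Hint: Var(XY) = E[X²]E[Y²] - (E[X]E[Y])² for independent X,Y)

Var(XY) = E[X²]E[Y²] - (E[X]E[Y])²
E[V] = 6, Var(V) = 6
E[R] = -1, Var(R) = 4
E[V²] = 6 + 6² = 42
E[R²] = 4 + (-1)² = 5
Var(Z) = 42*5 - (6*(-1))²
= 210 - 36 = 174

174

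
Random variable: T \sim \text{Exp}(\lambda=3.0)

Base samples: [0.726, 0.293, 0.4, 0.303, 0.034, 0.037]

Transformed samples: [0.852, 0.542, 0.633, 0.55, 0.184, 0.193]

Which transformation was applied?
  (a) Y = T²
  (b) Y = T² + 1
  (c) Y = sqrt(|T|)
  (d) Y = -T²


Checking option (c) Y = sqrt(|T|):
  T = 0.726 -> Y = 0.852 ✓
  T = 0.293 -> Y = 0.542 ✓
  T = 0.4 -> Y = 0.633 ✓
All samples match this transformation.

(c) sqrt(|T|)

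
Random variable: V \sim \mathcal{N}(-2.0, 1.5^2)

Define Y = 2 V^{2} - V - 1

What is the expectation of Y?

E[Y] = 2*E[V²] - 1*E[V] - 1
E[V] = -2
E[V²] = Var(V) + (E[V])² = 2.25 + 4 = 6.25
E[Y] = 2*6.25 - 1*(-2) - 1 = 13.5

13.5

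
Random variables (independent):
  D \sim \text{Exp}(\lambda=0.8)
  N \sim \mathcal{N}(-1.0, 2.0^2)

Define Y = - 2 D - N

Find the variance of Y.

For independent RVs: Var(aX + bY) = a²Var(X) + b²Var(Y)
Var(D) = 1.5625
Var(N) = 4
Var(Y) = (-2)²*1.5625 + (-1)²*4
= 4*1.5625 + 1*4 = 10.25

10.25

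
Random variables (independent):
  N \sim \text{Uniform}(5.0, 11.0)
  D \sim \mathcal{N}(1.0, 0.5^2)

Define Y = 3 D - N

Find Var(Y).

For independent RVs: Var(aX + bY) = a²Var(X) + b²Var(Y)
Var(N) = 3
Var(D) = 0.25
Var(Y) = (-1)²*3 + 3²*0.25
= 1*3 + 9*0.25 = 5.25

5.25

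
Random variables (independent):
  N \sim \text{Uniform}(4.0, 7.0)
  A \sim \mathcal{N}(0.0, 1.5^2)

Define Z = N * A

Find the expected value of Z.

For independent RVs: E[XY] = E[X]*E[Y]
E[N] = 5.5
E[A] = 0
E[Z] = 5.5 * 0 = 0

0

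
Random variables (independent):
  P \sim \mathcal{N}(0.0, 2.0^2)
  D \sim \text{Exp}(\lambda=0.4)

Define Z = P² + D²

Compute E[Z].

E[Z] = E[P²] + E[D²]
E[P²] = Var(P) + E[P]² = 4 + 0 = 4
E[D²] = Var(D) + E[D]² = 6.25 + 6.25 = 12.5
E[Z] = 4 + 12.5 = 16.5

16.5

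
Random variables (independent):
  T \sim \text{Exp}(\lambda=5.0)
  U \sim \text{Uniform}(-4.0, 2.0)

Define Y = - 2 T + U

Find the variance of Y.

For independent RVs: Var(aX + bY) = a²Var(X) + b²Var(Y)
Var(T) = 0.04
Var(U) = 3
Var(Y) = (-2)²*0.04 + 1²*3
= 4*0.04 + 1*3 = 3.16

3.16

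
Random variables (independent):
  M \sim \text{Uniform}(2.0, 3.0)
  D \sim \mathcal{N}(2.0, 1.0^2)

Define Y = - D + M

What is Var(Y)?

For independent RVs: Var(aX + bY) = a²Var(X) + b²Var(Y)
Var(M) = 0.083333333
Var(D) = 1
Var(Y) = 1²*0.083333333 + (-1)²*1
= 1*0.083333333 + 1*1 = 1.0833333

1.0833333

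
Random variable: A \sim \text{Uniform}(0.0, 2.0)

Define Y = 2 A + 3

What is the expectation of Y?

For Y = 2A + 3:
E[Y] = 2 * E[A] + 3
E[A] = (0 + 2)/2 = 1
E[Y] = 2 * 1 + 3 = 5

5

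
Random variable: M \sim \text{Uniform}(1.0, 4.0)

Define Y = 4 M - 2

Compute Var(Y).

For Y = aM + b: Var(Y) = a² * Var(M)
Var(M) = (4 - 1)^2/12 = 0.75
Var(Y) = 4² * 0.75 = 16 * 0.75 = 12

12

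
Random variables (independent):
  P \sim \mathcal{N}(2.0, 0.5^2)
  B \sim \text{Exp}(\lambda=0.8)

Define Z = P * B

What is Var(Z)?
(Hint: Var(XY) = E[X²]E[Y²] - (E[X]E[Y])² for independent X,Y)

Var(XY) = E[X²]E[Y²] - (E[X]E[Y])²
E[P] = 2, Var(P) = 0.25
E[B] = 1.25, Var(B) = 1.5625
E[P²] = 0.25 + 2² = 4.25
E[B²] = 1.5625 + 1.25² = 3.125
Var(Z) = 4.25*3.125 - (2*1.25)²
= 13.28125 - 6.25 = 7.03125

7.03125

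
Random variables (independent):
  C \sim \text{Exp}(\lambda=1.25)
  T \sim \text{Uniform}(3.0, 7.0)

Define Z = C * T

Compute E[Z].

For independent RVs: E[XY] = E[X]*E[Y]
E[C] = 0.8
E[T] = 5
E[Z] = 0.8 * 5 = 4

4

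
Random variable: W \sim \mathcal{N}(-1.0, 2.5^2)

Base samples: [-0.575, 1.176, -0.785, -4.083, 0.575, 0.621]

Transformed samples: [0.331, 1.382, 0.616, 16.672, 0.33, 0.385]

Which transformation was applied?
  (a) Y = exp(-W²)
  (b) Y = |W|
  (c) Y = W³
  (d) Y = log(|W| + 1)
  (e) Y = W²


Checking option (e) Y = W²:
  W = -0.575 -> Y = 0.331 ✓
  W = 1.176 -> Y = 1.382 ✓
  W = -0.785 -> Y = 0.616 ✓
All samples match this transformation.

(e) W²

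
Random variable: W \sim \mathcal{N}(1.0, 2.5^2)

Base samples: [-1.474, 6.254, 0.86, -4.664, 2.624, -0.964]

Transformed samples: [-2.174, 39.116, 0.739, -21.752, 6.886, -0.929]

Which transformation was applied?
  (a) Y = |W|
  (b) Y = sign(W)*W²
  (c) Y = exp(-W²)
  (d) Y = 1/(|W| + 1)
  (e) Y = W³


Checking option (b) Y = sign(W)*W²:
  W = -1.474 -> Y = -2.174 ✓
  W = 6.254 -> Y = 39.116 ✓
  W = 0.86 -> Y = 0.739 ✓
All samples match this transformation.

(b) sign(W)*W²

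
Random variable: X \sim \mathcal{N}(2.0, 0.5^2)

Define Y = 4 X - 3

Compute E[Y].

For Y = 4X - 3:
E[Y] = 4 * E[X] - 3
E[X] = 2.0 = 2
E[Y] = 4 * 2 - 3 = 5

5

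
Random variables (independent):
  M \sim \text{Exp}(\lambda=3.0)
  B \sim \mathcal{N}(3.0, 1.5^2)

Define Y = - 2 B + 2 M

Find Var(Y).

For independent RVs: Var(aX + bY) = a²Var(X) + b²Var(Y)
Var(M) = 0.11111111
Var(B) = 2.25
Var(Y) = 2²*0.11111111 + (-2)²*2.25
= 4*0.11111111 + 4*2.25 = 9.4444444

9.4444444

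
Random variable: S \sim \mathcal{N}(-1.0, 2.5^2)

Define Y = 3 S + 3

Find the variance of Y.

For Y = aS + b: Var(Y) = a² * Var(S)
Var(S) = 2.5^2 = 6.25
Var(Y) = 3² * 6.25 = 9 * 6.25 = 56.25

56.25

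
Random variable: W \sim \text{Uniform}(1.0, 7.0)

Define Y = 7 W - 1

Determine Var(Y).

For Y = aW + b: Var(Y) = a² * Var(W)
Var(W) = (7 - 1)^2/12 = 3
Var(Y) = 7² * 3 = 49 * 3 = 147

147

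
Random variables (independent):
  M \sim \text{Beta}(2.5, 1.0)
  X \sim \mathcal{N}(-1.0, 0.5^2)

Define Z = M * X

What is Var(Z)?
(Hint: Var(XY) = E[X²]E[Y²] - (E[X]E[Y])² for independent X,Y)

Var(XY) = E[X²]E[Y²] - (E[X]E[Y])²
E[M] = 0.71428571, Var(M) = 0.045351474
E[X] = -1, Var(X) = 0.25
E[M²] = 0.045351474 + 0.71428571² = 0.55555556
E[X²] = 0.25 + (-1)² = 1.25
Var(Z) = 0.55555556*1.25 - (0.71428571*(-1))²
= 0.69444444 - 0.51020408 = 0.18424036

0.18424036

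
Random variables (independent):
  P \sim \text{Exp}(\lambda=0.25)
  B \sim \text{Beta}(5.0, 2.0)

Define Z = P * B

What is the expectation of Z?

For independent RVs: E[XY] = E[X]*E[Y]
E[P] = 4
E[B] = 0.71428571
E[Z] = 4 * 0.71428571 = 2.8571429

2.8571429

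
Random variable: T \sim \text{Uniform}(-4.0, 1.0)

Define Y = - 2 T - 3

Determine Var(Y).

For Y = aT + b: Var(Y) = a² * Var(T)
Var(T) = (1 + 4)^2/12 = 2.0833333
Var(Y) = (-2)² * 2.0833333 = 4 * 2.0833333 = 8.3333333

8.3333333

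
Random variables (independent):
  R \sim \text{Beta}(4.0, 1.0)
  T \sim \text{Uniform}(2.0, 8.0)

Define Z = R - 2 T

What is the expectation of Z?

E[Z] = 1*E[R] - 2*E[T]
E[R] = 0.8
E[T] = 5
E[Z] = 1*0.8 - 2*5 = -9.2

-9.2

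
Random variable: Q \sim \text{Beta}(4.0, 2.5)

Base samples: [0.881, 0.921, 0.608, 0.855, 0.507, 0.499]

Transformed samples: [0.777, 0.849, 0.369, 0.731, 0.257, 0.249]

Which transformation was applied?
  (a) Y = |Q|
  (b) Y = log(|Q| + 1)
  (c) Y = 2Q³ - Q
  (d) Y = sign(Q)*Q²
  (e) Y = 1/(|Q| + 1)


Checking option (d) Y = sign(Q)*Q²:
  Q = 0.881 -> Y = 0.777 ✓
  Q = 0.921 -> Y = 0.849 ✓
  Q = 0.608 -> Y = 0.369 ✓
All samples match this transformation.

(d) sign(Q)*Q²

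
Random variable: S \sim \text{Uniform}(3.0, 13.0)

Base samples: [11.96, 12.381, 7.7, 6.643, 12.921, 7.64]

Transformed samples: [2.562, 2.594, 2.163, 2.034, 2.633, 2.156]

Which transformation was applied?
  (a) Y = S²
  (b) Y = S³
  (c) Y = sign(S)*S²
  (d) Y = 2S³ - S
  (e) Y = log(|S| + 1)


Checking option (e) Y = log(|S| + 1):
  S = 11.96 -> Y = 2.562 ✓
  S = 12.381 -> Y = 2.594 ✓
  S = 7.7 -> Y = 2.163 ✓
All samples match this transformation.

(e) log(|S| + 1)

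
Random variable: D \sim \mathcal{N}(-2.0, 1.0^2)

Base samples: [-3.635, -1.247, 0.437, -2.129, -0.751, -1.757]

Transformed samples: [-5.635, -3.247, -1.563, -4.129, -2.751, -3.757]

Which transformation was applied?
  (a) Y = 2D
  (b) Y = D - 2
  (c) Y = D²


Checking option (b) Y = D - 2:
  D = -3.635 -> Y = -5.635 ✓
  D = -1.247 -> Y = -3.247 ✓
  D = 0.437 -> Y = -1.563 ✓
All samples match this transformation.

(b) D - 2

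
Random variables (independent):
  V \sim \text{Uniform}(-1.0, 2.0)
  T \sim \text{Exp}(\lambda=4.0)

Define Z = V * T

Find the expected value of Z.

For independent RVs: E[XY] = E[X]*E[Y]
E[V] = 0.5
E[T] = 0.25
E[Z] = 0.5 * 0.25 = 0.125

0.125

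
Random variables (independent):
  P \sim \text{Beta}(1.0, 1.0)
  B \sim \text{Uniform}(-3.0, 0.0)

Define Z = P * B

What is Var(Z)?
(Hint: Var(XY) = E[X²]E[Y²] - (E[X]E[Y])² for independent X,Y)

Var(XY) = E[X²]E[Y²] - (E[X]E[Y])²
E[P] = 0.5, Var(P) = 0.083333333
E[B] = -1.5, Var(B) = 0.75
E[P²] = 0.083333333 + 0.5² = 0.33333333
E[B²] = 0.75 + (-1.5)² = 3
Var(Z) = 0.33333333*3 - (0.5*(-1.5))²
= 1 - 0.5625 = 0.4375

0.4375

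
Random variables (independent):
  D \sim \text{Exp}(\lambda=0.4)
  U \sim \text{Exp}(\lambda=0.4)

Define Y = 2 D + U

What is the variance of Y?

For independent RVs: Var(aX + bY) = a²Var(X) + b²Var(Y)
Var(D) = 6.25
Var(U) = 6.25
Var(Y) = 2²*6.25 + 1²*6.25
= 4*6.25 + 1*6.25 = 31.25

31.25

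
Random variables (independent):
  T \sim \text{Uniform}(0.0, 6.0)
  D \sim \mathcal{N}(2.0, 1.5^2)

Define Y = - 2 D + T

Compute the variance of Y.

For independent RVs: Var(aX + bY) = a²Var(X) + b²Var(Y)
Var(T) = 3
Var(D) = 2.25
Var(Y) = 1²*3 + (-2)²*2.25
= 1*3 + 4*2.25 = 12

12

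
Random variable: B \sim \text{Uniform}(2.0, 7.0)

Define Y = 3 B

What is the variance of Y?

For Y = aB + b: Var(Y) = a² * Var(B)
Var(B) = (7 - 2)^2/12 = 2.0833333
Var(Y) = 3² * 2.0833333 = 9 * 2.0833333 = 18.75

18.75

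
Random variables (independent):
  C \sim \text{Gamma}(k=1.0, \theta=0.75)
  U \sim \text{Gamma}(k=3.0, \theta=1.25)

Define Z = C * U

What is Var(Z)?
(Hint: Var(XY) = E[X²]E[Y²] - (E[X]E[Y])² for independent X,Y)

Var(XY) = E[X²]E[Y²] - (E[X]E[Y])²
E[C] = 0.75, Var(C) = 0.5625
E[U] = 3.75, Var(U) = 4.6875
E[C²] = 0.5625 + 0.75² = 1.125
E[U²] = 4.6875 + 3.75² = 18.75
Var(Z) = 1.125*18.75 - (0.75*3.75)²
= 21.09375 - 7.9101562 = 13.183594

13.183594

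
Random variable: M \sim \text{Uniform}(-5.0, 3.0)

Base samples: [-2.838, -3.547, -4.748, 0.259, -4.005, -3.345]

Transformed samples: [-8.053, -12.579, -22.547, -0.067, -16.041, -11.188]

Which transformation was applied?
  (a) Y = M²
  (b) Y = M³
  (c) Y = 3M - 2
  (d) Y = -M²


Checking option (d) Y = -M²:
  M = -2.838 -> Y = -8.053 ✓
  M = -3.547 -> Y = -12.579 ✓
  M = -4.748 -> Y = -22.547 ✓
All samples match this transformation.

(d) -M²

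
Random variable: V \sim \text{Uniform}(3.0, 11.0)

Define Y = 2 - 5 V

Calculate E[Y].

For Y = -5V + 2:
E[Y] = -5 * E[V] + 2
E[V] = (3 + 11)/2 = 7
E[Y] = -5 * 7 + 2 = -33

-33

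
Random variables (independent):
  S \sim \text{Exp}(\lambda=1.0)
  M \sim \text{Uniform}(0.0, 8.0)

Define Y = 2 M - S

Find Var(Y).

For independent RVs: Var(aX + bY) = a²Var(X) + b²Var(Y)
Var(S) = 1
Var(M) = 5.3333333
Var(Y) = (-1)²*1 + 2²*5.3333333
= 1*1 + 4*5.3333333 = 22.333333

22.333333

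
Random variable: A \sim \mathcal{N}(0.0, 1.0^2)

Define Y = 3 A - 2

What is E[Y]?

For Y = 3A - 2:
E[Y] = 3 * E[A] - 2
E[A] = 0.0 = 0
E[Y] = 3 * 0 - 2 = -2

-2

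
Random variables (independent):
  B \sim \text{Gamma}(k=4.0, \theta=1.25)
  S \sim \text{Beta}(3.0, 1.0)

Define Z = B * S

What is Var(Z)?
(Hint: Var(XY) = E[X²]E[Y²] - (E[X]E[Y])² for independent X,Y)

Var(XY) = E[X²]E[Y²] - (E[X]E[Y])²
E[B] = 5, Var(B) = 6.25
E[S] = 0.75, Var(S) = 0.0375
E[B²] = 6.25 + 5² = 31.25
E[S²] = 0.0375 + 0.75² = 0.6
Var(Z) = 31.25*0.6 - (5*0.75)²
= 18.75 - 14.0625 = 4.6875

4.6875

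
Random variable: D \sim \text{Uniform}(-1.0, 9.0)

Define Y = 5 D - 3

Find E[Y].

For Y = 5D - 3:
E[Y] = 5 * E[D] - 3
E[D] = (-1 + 9)/2 = 4
E[Y] = 5 * 4 - 3 = 17

17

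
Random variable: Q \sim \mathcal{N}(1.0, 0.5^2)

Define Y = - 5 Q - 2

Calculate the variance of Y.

For Y = aQ + b: Var(Y) = a² * Var(Q)
Var(Q) = 0.5^2 = 0.25
Var(Y) = (-5)² * 0.25 = 25 * 0.25 = 6.25

6.25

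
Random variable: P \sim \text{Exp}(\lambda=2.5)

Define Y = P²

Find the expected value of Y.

Using E[X²] = Var(X) + (E[X])²:
E[P] = 0.4
Var(P) = 1/2.5^2 = 0.16
E[P²] = 0.16 + 0.4² = 0.16 + 0.16 = 0.32

0.32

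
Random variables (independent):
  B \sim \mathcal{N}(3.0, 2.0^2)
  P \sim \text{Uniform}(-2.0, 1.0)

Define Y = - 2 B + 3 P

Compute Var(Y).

For independent RVs: Var(aX + bY) = a²Var(X) + b²Var(Y)
Var(B) = 4
Var(P) = 0.75
Var(Y) = (-2)²*4 + 3²*0.75
= 4*4 + 9*0.75 = 22.75

22.75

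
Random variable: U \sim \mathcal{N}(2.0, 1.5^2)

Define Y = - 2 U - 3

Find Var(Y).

For Y = aU + b: Var(Y) = a² * Var(U)
Var(U) = 1.5^2 = 2.25
Var(Y) = (-2)² * 2.25 = 4 * 2.25 = 9

9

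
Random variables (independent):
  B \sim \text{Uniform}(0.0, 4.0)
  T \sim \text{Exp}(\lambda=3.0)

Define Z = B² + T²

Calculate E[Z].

E[Z] = E[B²] + E[T²]
E[B²] = Var(B) + E[B]² = 1.3333333 + 4 = 5.3333333
E[T²] = Var(T) + E[T]² = 0.11111111 + 0.11111111 = 0.22222222
E[Z] = 5.3333333 + 0.22222222 = 5.5555556

5.5555556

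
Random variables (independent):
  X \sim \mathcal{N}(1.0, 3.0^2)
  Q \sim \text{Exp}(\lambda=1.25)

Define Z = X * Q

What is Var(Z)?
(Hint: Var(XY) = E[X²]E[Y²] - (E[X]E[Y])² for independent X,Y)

Var(XY) = E[X²]E[Y²] - (E[X]E[Y])²
E[X] = 1, Var(X) = 9
E[Q] = 0.8, Var(Q) = 0.64
E[X²] = 9 + 1² = 10
E[Q²] = 0.64 + 0.8² = 1.28
Var(Z) = 10*1.28 - (1*0.8)²
= 12.8 - 0.64 = 12.16

12.16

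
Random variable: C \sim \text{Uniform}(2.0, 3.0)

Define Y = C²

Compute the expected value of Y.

Using E[X²] = Var(X) + (E[X])²:
E[C] = 2.5
Var(C) = (3 - 2)^2/12 = 0.083333333
E[C²] = 0.083333333 + 2.5² = 0.083333333 + 6.25 = 6.3333333

6.3333333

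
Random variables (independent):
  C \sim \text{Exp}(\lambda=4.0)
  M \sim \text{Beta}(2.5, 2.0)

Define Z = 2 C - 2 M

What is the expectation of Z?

E[Z] = 2*E[C] - 2*E[M]
E[C] = 0.25
E[M] = 0.55555556
E[Z] = 2*0.25 - 2*0.55555556 = -0.61111111

-0.61111111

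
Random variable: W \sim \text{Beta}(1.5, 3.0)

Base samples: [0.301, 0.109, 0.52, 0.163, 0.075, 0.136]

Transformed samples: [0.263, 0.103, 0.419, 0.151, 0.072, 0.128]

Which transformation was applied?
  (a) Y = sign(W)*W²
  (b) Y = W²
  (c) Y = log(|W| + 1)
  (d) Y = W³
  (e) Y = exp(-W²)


Checking option (c) Y = log(|W| + 1):
  W = 0.301 -> Y = 0.263 ✓
  W = 0.109 -> Y = 0.103 ✓
  W = 0.52 -> Y = 0.419 ✓
All samples match this transformation.

(c) log(|W| + 1)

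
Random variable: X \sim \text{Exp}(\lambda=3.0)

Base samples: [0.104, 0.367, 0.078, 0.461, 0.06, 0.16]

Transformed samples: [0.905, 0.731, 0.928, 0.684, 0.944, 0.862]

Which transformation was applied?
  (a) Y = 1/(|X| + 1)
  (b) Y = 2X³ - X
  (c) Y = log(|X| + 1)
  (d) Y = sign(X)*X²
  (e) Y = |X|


Checking option (a) Y = 1/(|X| + 1):
  X = 0.104 -> Y = 0.905 ✓
  X = 0.367 -> Y = 0.731 ✓
  X = 0.078 -> Y = 0.928 ✓
All samples match this transformation.

(a) 1/(|X| + 1)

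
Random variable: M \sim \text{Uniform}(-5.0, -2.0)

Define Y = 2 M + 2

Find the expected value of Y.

For Y = 2M + 2:
E[Y] = 2 * E[M] + 2
E[M] = (-5 - 2)/2 = -3.5
E[Y] = 2 * (-3.5) + 2 = -5

-5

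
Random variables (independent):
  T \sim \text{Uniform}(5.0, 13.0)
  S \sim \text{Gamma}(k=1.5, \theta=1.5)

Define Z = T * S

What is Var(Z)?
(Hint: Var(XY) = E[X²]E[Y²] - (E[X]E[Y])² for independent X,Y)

Var(XY) = E[X²]E[Y²] - (E[X]E[Y])²
E[T] = 9, Var(T) = 5.3333333
E[S] = 2.25, Var(S) = 3.375
E[T²] = 5.3333333 + 9² = 86.333333
E[S²] = 3.375 + 2.25² = 8.4375
Var(Z) = 86.333333*8.4375 - (9*2.25)²
= 728.4375 - 410.0625 = 318.375

318.375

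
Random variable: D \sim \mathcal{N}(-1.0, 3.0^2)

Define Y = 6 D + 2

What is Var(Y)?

For Y = aD + b: Var(Y) = a² * Var(D)
Var(D) = 3.0^2 = 9
Var(Y) = 6² * 9 = 36 * 9 = 324

324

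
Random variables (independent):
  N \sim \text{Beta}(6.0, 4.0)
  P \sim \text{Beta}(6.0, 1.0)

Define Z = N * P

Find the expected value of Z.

For independent RVs: E[XY] = E[X]*E[Y]
E[N] = 0.6
E[P] = 0.85714286
E[Z] = 0.6 * 0.85714286 = 0.51428571

0.51428571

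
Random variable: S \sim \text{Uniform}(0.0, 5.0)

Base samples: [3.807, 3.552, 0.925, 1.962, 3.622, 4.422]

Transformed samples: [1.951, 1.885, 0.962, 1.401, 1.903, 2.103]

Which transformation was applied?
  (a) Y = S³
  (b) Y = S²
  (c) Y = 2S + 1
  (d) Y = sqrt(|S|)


Checking option (d) Y = sqrt(|S|):
  S = 3.807 -> Y = 1.951 ✓
  S = 3.552 -> Y = 1.885 ✓
  S = 0.925 -> Y = 0.962 ✓
All samples match this transformation.

(d) sqrt(|S|)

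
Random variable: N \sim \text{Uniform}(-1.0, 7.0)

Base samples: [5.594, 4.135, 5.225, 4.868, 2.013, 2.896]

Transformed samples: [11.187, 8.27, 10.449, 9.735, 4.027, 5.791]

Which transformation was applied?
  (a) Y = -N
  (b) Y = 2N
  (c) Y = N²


Checking option (b) Y = 2N:
  N = 5.594 -> Y = 11.187 ✓
  N = 4.135 -> Y = 8.27 ✓
  N = 5.225 -> Y = 10.449 ✓
All samples match this transformation.

(b) 2N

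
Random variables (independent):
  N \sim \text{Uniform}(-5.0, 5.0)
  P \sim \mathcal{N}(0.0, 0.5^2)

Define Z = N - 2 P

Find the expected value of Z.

E[Z] = 1*E[N] - 2*E[P]
E[N] = 0
E[P] = 0
E[Z] = 1*0 - 2*0 = 0

0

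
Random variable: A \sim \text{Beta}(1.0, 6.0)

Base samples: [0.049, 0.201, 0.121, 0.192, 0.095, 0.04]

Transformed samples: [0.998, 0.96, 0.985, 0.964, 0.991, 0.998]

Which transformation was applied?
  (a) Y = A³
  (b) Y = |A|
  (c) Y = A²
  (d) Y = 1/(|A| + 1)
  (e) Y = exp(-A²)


Checking option (e) Y = exp(-A²):
  A = 0.049 -> Y = 0.998 ✓
  A = 0.201 -> Y = 0.96 ✓
  A = 0.121 -> Y = 0.985 ✓
All samples match this transformation.

(e) exp(-A²)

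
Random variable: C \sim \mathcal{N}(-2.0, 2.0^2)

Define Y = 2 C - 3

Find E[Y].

For Y = 2C - 3:
E[Y] = 2 * E[C] - 3
E[C] = -2.0 = -2
E[Y] = 2 * (-2) - 3 = -7

-7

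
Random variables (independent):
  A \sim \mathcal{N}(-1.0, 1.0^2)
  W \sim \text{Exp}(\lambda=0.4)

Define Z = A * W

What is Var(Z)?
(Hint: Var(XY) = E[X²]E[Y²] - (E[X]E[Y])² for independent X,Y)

Var(XY) = E[X²]E[Y²] - (E[X]E[Y])²
E[A] = -1, Var(A) = 1
E[W] = 2.5, Var(W) = 6.25
E[A²] = 1 + (-1)² = 2
E[W²] = 6.25 + 2.5² = 12.5
Var(Z) = 2*12.5 - (-1*2.5)²
= 25 - 6.25 = 18.75

18.75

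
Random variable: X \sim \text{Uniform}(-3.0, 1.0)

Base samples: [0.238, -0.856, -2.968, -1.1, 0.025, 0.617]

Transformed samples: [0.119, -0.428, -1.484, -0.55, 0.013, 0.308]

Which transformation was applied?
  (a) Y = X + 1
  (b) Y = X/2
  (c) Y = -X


Checking option (b) Y = X/2:
  X = 0.238 -> Y = 0.119 ✓
  X = -0.856 -> Y = -0.428 ✓
  X = -2.968 -> Y = -1.484 ✓
All samples match this transformation.

(b) X/2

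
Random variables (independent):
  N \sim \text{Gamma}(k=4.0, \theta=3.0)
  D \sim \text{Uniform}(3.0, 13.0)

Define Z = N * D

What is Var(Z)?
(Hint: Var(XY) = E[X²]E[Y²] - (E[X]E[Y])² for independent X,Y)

Var(XY) = E[X²]E[Y²] - (E[X]E[Y])²
E[N] = 12, Var(N) = 36
E[D] = 8, Var(D) = 8.3333333
E[N²] = 36 + 12² = 180
E[D²] = 8.3333333 + 8² = 72.333333
Var(Z) = 180*72.333333 - (12*8)²
= 13020 - 9216 = 3804

3804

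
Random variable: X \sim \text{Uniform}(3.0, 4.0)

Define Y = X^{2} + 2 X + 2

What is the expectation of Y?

E[Y] = 1*E[X²] + 2*E[X] + 2
E[X] = 3.5
E[X²] = Var(X) + (E[X])² = 0.083333333 + 12.25 = 12.333333
E[Y] = 1*12.333333 + 2*3.5 + 2 = 21.333333

21.333333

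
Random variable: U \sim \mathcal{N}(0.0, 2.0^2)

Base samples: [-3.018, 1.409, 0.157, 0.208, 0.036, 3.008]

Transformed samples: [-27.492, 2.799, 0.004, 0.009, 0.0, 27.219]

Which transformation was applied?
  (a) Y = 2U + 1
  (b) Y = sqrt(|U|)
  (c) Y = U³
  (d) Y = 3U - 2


Checking option (c) Y = U³:
  U = -3.018 -> Y = -27.492 ✓
  U = 1.409 -> Y = 2.799 ✓
  U = 0.157 -> Y = 0.004 ✓
All samples match this transformation.

(c) U³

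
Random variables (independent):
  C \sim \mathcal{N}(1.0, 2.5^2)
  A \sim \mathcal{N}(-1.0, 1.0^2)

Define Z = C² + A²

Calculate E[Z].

E[Z] = E[C²] + E[A²]
E[C²] = Var(C) + E[C]² = 6.25 + 1 = 7.25
E[A²] = Var(A) + E[A]² = 1 + 1 = 2
E[Z] = 7.25 + 2 = 9.25

9.25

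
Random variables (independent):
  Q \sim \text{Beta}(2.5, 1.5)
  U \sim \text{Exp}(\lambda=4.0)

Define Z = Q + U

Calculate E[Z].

E[Z] = 1*E[Q] + 1*E[U]
E[Q] = 0.625
E[U] = 0.25
E[Z] = 1*0.625 + 1*0.25 = 0.875

0.875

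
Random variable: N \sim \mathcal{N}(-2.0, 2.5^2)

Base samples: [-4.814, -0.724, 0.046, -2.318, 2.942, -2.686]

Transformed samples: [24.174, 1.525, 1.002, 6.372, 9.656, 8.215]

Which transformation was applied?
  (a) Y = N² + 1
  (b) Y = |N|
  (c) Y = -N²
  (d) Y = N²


Checking option (a) Y = N² + 1:
  N = -4.814 -> Y = 24.174 ✓
  N = -0.724 -> Y = 1.525 ✓
  N = 0.046 -> Y = 1.002 ✓
All samples match this transformation.

(a) N² + 1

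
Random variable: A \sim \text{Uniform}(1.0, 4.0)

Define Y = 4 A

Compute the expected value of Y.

For Y = 4A:
E[Y] = 4 * E[A]
E[A] = (1 + 4)/2 = 2.5
E[Y] = 4 * 2.5 = 10

10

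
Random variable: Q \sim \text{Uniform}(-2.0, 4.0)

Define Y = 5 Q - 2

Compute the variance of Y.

For Y = aQ + b: Var(Y) = a² * Var(Q)
Var(Q) = (4 + 2)^2/12 = 3
Var(Y) = 5² * 3 = 25 * 3 = 75

75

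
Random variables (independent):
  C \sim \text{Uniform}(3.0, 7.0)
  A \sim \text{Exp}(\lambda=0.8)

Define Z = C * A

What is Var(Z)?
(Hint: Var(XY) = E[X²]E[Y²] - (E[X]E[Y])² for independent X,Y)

Var(XY) = E[X²]E[Y²] - (E[X]E[Y])²
E[C] = 5, Var(C) = 1.3333333
E[A] = 1.25, Var(A) = 1.5625
E[C²] = 1.3333333 + 5² = 26.333333
E[A²] = 1.5625 + 1.25² = 3.125
Var(Z) = 26.333333*3.125 - (5*1.25)²
= 82.291667 - 39.0625 = 43.229167

43.229167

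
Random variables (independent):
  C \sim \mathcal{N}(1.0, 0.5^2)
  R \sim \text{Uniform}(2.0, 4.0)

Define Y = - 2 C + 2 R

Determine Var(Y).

For independent RVs: Var(aX + bY) = a²Var(X) + b²Var(Y)
Var(C) = 0.25
Var(R) = 0.33333333
Var(Y) = (-2)²*0.25 + 2²*0.33333333
= 4*0.25 + 4*0.33333333 = 2.3333333

2.3333333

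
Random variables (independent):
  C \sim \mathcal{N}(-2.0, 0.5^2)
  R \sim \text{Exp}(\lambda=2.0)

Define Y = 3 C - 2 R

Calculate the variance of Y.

For independent RVs: Var(aX + bY) = a²Var(X) + b²Var(Y)
Var(C) = 0.25
Var(R) = 0.25
Var(Y) = 3²*0.25 + (-2)²*0.25
= 9*0.25 + 4*0.25 = 3.25

3.25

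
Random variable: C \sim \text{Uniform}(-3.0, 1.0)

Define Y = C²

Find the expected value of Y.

Using E[X²] = Var(X) + (E[X])²:
E[C] = -1
Var(C) = (1 + 3)^2/12 = 1.3333333
E[C²] = 1.3333333 + (-1)² = 1.3333333 + 1 = 2.3333333

2.3333333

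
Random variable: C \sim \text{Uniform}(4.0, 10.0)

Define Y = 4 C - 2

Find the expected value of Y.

For Y = 4C - 2:
E[Y] = 4 * E[C] - 2
E[C] = (4 + 10)/2 = 7
E[Y] = 4 * 7 - 2 = 26

26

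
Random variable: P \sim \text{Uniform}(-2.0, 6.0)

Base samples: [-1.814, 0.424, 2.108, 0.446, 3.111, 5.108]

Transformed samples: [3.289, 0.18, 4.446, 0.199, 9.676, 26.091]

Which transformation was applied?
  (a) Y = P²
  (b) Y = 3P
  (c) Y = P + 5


Checking option (a) Y = P²:
  P = -1.814 -> Y = 3.289 ✓
  P = 0.424 -> Y = 0.18 ✓
  P = 2.108 -> Y = 4.446 ✓
All samples match this transformation.

(a) P²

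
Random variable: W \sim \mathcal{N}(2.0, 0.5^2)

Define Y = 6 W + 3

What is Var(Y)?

For Y = aW + b: Var(Y) = a² * Var(W)
Var(W) = 0.5^2 = 0.25
Var(Y) = 6² * 0.25 = 36 * 0.25 = 9

9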